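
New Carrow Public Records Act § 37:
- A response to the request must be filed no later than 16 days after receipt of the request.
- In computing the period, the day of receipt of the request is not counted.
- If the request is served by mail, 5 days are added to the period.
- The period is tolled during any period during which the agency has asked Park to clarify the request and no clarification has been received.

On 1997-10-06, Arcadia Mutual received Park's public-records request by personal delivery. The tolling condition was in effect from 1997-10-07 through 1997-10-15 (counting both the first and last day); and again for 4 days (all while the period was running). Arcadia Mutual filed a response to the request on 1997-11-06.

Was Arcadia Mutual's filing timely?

No

16 days after 1997-10-06 is October 22, 1997.
Service was not by mail, so no mail extension applies.
From October 7, 1997 through October 15, 1997 inclusive is 9 days; tolling adds 9 days: October 22, 1997 + 9 days = October 31, 1997.
Tolling adds 4 days: October 31, 1997 + 4 days = November 4, 1997.
The deadline is November 4, 1997; the filing on November 6, 1997 is after that date.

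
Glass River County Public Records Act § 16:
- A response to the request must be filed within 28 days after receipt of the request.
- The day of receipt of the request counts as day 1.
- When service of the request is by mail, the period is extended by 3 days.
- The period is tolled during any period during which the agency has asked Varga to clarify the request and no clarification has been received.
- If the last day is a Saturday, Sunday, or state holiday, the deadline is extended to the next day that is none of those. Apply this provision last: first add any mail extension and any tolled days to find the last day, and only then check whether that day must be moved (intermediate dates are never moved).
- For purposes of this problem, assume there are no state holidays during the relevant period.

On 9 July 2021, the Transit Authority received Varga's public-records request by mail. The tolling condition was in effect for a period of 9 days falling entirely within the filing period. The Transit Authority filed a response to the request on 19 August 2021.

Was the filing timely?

No

Counting 9 July 2021 as day 1, day 28 is August 5, 2021.
Service was by mail, adding 3 days: August 5, 2021 + 3 days = August 8, 2021.
Tolling adds 9 days: August 8, 2021 + 9 days = August 17, 2021.
August 17, 2021 is a Tuesday and not a state holiday, so no extension applies.
The deadline is August 17, 2021; the filing on August 19, 2021 is after that date.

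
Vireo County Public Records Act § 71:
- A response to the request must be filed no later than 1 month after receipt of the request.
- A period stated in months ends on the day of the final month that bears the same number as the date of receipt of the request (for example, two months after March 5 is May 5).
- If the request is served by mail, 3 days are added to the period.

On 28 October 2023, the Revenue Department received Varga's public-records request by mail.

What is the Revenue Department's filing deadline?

1 month after 28 October 2023 is November 28, 2023.
Service was by mail, adding 3 days: November 28, 2023 + 3 days = December 1, 2023.

December 1, 2023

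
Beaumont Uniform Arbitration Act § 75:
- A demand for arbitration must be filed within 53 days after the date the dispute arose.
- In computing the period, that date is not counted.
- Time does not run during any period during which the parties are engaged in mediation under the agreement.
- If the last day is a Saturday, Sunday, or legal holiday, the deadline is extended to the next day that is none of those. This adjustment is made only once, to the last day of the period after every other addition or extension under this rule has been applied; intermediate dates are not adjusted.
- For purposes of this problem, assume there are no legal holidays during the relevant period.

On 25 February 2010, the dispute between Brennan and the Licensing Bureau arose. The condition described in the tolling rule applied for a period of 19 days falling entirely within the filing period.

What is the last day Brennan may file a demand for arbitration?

May 10, 2010

53 days after 25 February 2010 is April 19, 2010.
Tolling adds 19 days: April 19, 2010 + 19 days = May 8, 2010.
May 8, 2010 is Saturday; May 9, 2010 is Sunday. The next qualifying day is May 10, 2010.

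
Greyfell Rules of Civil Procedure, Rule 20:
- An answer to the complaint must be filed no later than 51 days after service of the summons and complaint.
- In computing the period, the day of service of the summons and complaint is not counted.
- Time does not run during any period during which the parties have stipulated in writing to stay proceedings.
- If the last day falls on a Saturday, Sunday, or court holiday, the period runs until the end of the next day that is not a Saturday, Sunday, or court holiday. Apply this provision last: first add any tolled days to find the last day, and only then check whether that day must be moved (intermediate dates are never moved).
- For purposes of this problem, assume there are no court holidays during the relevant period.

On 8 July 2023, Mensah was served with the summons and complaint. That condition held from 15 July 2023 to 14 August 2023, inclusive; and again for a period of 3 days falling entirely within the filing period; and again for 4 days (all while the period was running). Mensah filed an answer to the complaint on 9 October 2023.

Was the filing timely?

51 days after 8 July 2023 is August 28, 2023.
From July 15, 2023 through August 14, 2023 inclusive is 31 days; tolling adds 31 days: August 28, 2023 + 31 days = September 28, 2023.
Tolling adds 3 days: September 28, 2023 + 3 days = October 1, 2023.
Tolling adds 4 days: October 1, 2023 + 4 days = October 5, 2023.
October 5, 2023 is a Thursday and not a court holiday, so no extension applies.
The deadline is October 5, 2023; the filing on October 9, 2023 is after that date.

No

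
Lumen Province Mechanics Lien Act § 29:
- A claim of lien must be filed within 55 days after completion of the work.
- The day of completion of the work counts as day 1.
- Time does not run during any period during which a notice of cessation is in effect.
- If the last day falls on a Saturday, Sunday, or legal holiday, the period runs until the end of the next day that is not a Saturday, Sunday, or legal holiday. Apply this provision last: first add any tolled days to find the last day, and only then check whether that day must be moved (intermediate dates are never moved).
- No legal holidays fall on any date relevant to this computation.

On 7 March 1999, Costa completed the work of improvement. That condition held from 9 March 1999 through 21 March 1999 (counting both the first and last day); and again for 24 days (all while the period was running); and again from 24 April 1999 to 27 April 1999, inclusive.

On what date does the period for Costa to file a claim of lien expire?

Counting 7 March 1999 as day 1, day 55 is April 30, 1999.
From March 9, 1999 through March 21, 1999 inclusive is 13 days; tolling adds 13 days: April 30, 1999 + 13 days = May 13, 1999.
Tolling adds 24 days: May 13, 1999 + 24 days = June 6, 1999.
From April 24, 1999 through April 27, 1999 inclusive is 4 days; tolling adds 4 days: June 6, 1999 + 4 days = June 10, 1999.
June 10, 1999 is a Thursday and not a legal holiday, so no extension applies.

June 10, 1999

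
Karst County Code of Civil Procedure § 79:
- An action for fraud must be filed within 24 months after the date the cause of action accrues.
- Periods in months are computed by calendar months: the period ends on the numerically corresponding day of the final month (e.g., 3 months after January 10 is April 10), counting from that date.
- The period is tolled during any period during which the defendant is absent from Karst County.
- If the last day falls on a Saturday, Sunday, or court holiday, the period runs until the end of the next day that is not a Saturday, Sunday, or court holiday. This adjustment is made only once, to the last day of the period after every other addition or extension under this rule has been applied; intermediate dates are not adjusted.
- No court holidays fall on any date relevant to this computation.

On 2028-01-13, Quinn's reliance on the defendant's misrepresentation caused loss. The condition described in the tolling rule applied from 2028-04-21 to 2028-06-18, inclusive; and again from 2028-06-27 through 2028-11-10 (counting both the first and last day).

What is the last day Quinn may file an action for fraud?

24 months after 2028-01-13 is January 13, 2030.
From April 21, 2028 through June 18, 2028 inclusive is 59 days; tolling adds 59 days: January 13, 2030 + 59 days = March 13, 2030.
From June 27, 2028 through November 10, 2028 inclusive is 137 days; tolling adds 137 days: March 13, 2030 + 137 days = July 28, 2030.
July 28, 2030 is Sunday. The next qualifying day is July 29, 2030.

July 29, 2030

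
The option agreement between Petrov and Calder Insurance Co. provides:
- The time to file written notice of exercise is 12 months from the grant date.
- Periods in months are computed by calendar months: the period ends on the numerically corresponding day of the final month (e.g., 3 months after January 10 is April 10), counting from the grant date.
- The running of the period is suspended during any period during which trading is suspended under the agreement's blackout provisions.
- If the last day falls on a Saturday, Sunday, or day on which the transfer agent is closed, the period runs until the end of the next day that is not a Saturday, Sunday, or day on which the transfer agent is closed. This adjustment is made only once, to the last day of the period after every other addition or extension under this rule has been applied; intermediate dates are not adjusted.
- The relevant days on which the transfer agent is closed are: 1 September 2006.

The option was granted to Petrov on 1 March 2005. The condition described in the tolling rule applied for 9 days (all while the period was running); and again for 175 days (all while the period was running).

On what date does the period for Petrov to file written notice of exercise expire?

12 months after 1 March 2005 is March 1, 2006.
Tolling adds 9 days: March 1, 2006 + 9 days = March 10, 2006.
Tolling adds 175 days: March 10, 2006 + 175 days = September 1, 2006.
September 1, 2006 is a listed holiday; September 2, 2006 is Saturday; September 3, 2006 is Sunday. The next qualifying day is September 4, 2006.

September 4, 2006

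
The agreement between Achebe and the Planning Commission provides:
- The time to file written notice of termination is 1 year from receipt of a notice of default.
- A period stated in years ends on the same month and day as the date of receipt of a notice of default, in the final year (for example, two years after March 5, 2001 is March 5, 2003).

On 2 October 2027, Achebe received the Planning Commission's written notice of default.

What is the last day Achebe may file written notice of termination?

October 2, 2028

1 year after 2 October 2027 is October 2, 2028.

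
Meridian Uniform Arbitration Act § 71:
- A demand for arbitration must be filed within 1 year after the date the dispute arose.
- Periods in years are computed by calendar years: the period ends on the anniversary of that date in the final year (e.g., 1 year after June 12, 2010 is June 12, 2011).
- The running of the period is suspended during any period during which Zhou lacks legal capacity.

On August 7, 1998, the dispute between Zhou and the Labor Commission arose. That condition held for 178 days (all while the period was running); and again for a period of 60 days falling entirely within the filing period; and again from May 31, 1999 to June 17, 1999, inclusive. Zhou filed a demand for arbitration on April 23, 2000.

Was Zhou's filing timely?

1 year after August 7, 1998 is August 7, 1999.
Tolling adds 178 days: August 7, 1999 + 178 days = February 1, 2000.
Tolling adds 60 days: February 1, 2000 + 60 days = April 1, 2000.
From May 31, 1999 through June 17, 1999 inclusive is 18 days; tolling adds 18 days: April 1, 2000 + 18 days = April 19, 2000.
The deadline is April 19, 2000; the filing on April 23, 2000 is after that date.

No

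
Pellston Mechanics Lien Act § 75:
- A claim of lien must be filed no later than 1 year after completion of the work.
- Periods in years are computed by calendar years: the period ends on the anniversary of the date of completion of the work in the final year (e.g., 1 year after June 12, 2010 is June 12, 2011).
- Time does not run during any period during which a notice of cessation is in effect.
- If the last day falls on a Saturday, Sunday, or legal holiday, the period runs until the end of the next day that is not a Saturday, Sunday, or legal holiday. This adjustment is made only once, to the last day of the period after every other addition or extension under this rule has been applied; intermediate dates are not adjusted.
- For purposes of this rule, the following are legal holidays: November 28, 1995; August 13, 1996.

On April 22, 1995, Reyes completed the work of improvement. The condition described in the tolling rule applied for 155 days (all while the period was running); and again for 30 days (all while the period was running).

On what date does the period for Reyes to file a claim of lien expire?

October 24, 1996

1 year after April 22, 1995 is April 22, 1996.
Tolling adds 155 days: April 22, 1996 + 155 days = September 24, 1996.
Tolling adds 30 days: September 24, 1996 + 30 days = October 24, 1996.
October 24, 1996 is a Thursday and not a legal holiday, so no extension applies.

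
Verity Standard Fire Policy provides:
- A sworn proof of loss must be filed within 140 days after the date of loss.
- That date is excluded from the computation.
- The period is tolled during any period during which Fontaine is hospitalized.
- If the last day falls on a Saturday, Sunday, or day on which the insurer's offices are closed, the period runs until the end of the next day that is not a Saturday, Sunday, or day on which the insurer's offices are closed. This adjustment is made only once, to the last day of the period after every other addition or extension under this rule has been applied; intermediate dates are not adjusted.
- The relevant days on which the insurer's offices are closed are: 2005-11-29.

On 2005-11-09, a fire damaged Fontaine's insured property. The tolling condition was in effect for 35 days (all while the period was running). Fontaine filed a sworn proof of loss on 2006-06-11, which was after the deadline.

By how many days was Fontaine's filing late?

140 days after 2005-11-09 is March 29, 2006.
Tolling adds 35 days: March 29, 2006 + 35 days = May 3, 2006.
May 3, 2006 is a Wednesday and not a day on which the insurer's offices are closed, so no extension applies.
The deadline is May 3, 2006; from May 3, 2006 to June 11, 2006 is 39 days.

39 days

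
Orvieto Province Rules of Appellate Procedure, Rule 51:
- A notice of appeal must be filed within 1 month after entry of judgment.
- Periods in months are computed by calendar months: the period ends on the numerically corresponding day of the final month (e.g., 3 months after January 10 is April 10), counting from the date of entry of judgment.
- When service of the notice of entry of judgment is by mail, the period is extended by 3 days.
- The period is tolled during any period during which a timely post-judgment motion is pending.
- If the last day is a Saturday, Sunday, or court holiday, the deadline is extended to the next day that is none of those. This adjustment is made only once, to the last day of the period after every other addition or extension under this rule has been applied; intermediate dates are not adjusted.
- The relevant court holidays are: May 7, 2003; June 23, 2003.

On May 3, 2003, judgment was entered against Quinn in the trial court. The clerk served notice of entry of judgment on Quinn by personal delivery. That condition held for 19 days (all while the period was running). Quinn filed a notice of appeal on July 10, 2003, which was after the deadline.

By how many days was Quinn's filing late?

1 month after May 3, 2003 is June 3, 2003.
Service was not by mail, so no mail extension applies.
Tolling adds 19 days: June 3, 2003 + 19 days = June 22, 2003.
June 22, 2003 is Sunday; June 23, 2003 is a listed holiday. The next qualifying day is June 24, 2003.
The deadline is June 24, 2003; from June 24, 2003 to July 10, 2003 is 16 days.

16 days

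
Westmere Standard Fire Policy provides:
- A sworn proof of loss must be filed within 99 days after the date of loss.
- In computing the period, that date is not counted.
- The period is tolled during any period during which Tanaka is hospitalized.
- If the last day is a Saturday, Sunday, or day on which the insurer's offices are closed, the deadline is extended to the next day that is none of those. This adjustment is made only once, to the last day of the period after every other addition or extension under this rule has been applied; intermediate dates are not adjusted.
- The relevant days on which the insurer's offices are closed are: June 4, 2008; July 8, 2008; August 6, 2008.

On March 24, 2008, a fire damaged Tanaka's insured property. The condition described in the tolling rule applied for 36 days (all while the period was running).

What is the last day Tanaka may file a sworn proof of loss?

99 days after March 24, 2008 is July 1, 2008.
Tolling adds 36 days: July 1, 2008 + 36 days = August 6, 2008.
August 6, 2008 is a listed holiday. The next qualifying day is August 7, 2008.

August 7, 2008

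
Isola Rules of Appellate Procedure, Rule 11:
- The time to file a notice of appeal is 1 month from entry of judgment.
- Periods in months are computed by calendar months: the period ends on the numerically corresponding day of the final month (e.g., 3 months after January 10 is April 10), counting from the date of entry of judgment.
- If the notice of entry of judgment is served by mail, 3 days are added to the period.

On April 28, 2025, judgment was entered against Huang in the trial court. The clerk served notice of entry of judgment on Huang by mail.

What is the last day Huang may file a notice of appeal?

1 month after April 28, 2025 is May 28, 2025.
Service was by mail, adding 3 days: May 28, 2025 + 3 days = May 31, 2025.

May 31, 2025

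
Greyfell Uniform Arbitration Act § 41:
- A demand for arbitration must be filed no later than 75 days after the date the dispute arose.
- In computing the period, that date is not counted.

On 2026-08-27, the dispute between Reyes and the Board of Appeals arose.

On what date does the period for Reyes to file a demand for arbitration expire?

November 10, 2026

75 days after 2026-08-27 is November 10, 2026.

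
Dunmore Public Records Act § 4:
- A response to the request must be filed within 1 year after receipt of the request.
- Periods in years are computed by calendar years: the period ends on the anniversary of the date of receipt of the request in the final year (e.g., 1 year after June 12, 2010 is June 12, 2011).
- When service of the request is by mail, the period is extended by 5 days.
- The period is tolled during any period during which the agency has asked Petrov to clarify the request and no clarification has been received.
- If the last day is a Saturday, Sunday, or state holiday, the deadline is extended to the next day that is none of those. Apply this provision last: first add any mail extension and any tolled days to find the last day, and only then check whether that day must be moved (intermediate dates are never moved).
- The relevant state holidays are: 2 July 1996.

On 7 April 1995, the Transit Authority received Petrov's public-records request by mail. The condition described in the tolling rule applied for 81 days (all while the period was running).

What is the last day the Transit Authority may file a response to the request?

1 year after 7 April 1995 is April 7, 1996.
Service was by mail, adding 5 days: April 7, 1996 + 5 days = April 12, 1996.
Tolling adds 81 days: April 12, 1996 + 81 days = July 2, 1996.
July 2, 1996 is a listed holiday. The next qualifying day is July 3, 1996.

July 3, 1996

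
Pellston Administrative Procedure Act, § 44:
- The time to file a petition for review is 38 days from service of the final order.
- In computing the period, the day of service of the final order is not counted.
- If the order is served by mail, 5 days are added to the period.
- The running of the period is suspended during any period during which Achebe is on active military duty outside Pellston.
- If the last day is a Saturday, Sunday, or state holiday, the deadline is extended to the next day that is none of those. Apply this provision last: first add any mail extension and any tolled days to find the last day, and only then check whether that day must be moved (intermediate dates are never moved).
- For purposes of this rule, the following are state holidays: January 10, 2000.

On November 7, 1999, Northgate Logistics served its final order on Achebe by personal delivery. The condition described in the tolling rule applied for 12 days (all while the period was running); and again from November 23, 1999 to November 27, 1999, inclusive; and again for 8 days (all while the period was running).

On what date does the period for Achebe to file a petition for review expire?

38 days after November 7, 1999 is December 15, 1999.
Service was not by mail, so no mail extension applies.
Tolling adds 12 days: December 15, 1999 + 12 days = December 27, 1999.
From November 23, 1999 through November 27, 1999 inclusive is 5 days; tolling adds 5 days: December 27, 1999 + 5 days = January 1, 2000.
Tolling adds 8 days: January 1, 2000 + 8 days = January 9, 2000.
January 9, 2000 is Sunday; January 10, 2000 is a listed holiday. The next qualifying day is January 11, 2000.

January 11, 2000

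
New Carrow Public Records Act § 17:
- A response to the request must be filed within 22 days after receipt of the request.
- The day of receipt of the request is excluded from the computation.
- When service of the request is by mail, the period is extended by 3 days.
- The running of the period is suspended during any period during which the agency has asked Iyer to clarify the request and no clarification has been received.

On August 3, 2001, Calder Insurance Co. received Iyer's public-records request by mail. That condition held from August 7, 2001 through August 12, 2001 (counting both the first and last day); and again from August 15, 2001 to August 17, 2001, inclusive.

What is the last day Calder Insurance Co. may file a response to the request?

22 days after August 3, 2001 is August 25, 2001.
Service was by mail, adding 3 days: August 25, 2001 + 3 days = August 28, 2001.
From August 7, 2001 through August 12, 2001 inclusive is 6 days; tolling adds 6 days: August 28, 2001 + 6 days = September 3, 2001.
From August 15, 2001 through August 17, 2001 inclusive is 3 days; tolling adds 3 days: September 3, 2001 + 3 days = September 6, 2001.

September 6, 2001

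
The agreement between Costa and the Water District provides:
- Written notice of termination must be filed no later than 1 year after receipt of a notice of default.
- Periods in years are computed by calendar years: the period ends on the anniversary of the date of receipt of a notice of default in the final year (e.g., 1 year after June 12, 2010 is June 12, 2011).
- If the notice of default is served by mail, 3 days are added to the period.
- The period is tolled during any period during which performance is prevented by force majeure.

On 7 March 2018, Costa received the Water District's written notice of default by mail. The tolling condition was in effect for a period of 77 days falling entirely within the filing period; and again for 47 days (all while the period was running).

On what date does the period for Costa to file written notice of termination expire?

1 year after 7 March 2018 is March 7, 2019.
Service was by mail, adding 3 days: March 7, 2019 + 3 days = March 10, 2019.
Tolling adds 77 days: March 10, 2019 + 77 days = May 26, 2019.
Tolling adds 47 days: May 26, 2019 + 47 days = July 12, 2019.

July 12, 2019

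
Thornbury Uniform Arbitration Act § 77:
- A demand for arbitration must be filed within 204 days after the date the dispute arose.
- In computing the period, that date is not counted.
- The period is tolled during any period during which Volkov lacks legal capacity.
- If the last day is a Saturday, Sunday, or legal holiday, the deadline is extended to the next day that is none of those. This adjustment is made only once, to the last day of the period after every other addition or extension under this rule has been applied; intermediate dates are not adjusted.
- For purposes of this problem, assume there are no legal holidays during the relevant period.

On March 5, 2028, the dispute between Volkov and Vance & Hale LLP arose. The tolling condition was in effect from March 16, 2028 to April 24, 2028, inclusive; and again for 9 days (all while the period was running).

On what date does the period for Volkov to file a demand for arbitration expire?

204 days after March 5, 2028 is September 25, 2028.
From March 16, 2028 through April 24, 2028 inclusive is 40 days; tolling adds 40 days: September 25, 2028 + 40 days = November 4, 2028.
Tolling adds 9 days: November 4, 2028 + 9 days = November 13, 2028.
November 13, 2028 is a Monday and not a legal holiday, so no extension applies.

November 13, 2028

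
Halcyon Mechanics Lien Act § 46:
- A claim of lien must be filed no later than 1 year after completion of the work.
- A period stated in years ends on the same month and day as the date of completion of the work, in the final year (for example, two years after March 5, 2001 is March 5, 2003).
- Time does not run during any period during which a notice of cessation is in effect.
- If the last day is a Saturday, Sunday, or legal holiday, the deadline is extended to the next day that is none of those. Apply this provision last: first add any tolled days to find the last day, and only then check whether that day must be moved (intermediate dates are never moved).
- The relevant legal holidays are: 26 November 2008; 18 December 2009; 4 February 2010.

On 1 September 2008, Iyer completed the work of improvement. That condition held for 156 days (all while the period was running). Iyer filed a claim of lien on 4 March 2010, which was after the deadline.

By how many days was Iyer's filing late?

27 days

1 year after 1 September 2008 is September 1, 2009.
Tolling adds 156 days: September 1, 2009 + 156 days = February 4, 2010.
February 4, 2010 is a listed holiday. The next qualifying day is February 5, 2010.
The deadline is February 5, 2010; from February 5, 2010 to March 4, 2010 is 27 days.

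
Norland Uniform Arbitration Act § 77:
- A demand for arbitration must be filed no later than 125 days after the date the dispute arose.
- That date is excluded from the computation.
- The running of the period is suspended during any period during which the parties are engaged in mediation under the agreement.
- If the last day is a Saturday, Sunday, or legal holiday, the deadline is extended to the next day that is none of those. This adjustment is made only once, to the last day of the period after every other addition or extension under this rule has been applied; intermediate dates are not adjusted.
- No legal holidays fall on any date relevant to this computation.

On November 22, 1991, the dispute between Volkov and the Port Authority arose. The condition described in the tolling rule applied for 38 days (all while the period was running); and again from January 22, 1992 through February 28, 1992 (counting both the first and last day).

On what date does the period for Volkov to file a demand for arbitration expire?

June 10, 1992

125 days after November 22, 1991 is March 26, 1992.
Tolling adds 38 days: March 26, 1992 + 38 days = May 3, 1992.
From January 22, 1992 through February 28, 1992 inclusive is 38 days; tolling adds 38 days: May 3, 1992 + 38 days = June 10, 1992.
June 10, 1992 is a Wednesday and not a legal holiday, so no extension applies.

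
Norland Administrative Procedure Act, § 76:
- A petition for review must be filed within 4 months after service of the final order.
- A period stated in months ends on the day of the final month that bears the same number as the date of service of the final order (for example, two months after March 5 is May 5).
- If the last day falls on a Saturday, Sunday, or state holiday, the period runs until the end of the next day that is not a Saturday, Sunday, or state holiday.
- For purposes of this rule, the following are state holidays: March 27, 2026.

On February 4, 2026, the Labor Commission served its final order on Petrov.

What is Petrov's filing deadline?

June 4, 2026

4 months after February 4, 2026 is June 4, 2026.
June 4, 2026 is a Thursday and not a state holiday, so no extension applies.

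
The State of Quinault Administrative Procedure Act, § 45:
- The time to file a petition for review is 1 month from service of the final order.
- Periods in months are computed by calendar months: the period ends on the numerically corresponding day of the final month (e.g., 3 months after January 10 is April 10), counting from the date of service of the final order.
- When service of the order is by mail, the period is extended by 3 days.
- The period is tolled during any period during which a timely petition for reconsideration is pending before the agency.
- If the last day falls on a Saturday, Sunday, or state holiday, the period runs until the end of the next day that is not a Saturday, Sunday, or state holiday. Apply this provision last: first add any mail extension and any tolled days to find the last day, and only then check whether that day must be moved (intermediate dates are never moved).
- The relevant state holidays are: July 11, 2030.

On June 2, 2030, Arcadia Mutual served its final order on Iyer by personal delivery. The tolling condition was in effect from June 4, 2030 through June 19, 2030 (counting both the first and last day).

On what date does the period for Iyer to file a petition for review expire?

July 18, 2030

1 month after June 2, 2030 is July 2, 2030.
Service was not by mail, so no mail extension applies.
From June 4, 2030 through June 19, 2030 inclusive is 16 days; tolling adds 16 days: July 2, 2030 + 16 days = July 18, 2030.
July 18, 2030 is a Thursday and not a state holiday, so no extension applies.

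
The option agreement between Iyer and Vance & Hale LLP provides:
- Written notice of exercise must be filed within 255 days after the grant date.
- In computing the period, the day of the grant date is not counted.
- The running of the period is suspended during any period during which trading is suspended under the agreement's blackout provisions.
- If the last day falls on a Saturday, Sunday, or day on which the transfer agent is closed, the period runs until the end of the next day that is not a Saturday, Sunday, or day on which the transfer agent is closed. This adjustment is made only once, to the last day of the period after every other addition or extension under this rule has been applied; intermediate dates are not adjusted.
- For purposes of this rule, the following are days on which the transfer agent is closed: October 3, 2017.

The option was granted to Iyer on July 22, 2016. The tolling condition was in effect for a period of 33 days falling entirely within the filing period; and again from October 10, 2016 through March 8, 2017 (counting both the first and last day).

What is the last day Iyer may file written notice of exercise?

255 days after July 22, 2016 is April 3, 2017.
Tolling adds 33 days: April 3, 2017 + 33 days = May 6, 2017.
From October 10, 2016 through March 8, 2017 inclusive is 150 days; tolling adds 150 days: May 6, 2017 + 150 days = October 3, 2017.
October 3, 2017 is a listed holiday. The next qualifying day is October 4, 2017.

October 4, 2017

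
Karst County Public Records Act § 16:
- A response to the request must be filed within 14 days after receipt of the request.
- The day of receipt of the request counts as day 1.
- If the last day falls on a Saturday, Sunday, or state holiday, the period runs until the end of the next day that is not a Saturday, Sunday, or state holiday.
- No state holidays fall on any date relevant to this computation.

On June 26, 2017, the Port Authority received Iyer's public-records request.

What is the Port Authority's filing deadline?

Counting June 26, 2017 as day 1, day 14 is July 9, 2017.
July 9, 2017 is Sunday. The next qualifying day is July 10, 2017.

July 10, 2017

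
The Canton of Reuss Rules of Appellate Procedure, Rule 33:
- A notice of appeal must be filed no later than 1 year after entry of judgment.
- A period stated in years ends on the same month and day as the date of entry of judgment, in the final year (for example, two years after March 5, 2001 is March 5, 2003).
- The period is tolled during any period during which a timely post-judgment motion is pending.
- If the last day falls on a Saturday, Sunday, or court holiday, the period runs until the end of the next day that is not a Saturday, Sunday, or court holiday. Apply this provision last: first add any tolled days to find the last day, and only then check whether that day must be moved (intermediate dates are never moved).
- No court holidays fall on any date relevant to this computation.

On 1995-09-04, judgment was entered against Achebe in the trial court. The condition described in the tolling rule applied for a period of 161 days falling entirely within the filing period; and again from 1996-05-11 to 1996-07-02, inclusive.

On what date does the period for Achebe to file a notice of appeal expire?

April 7, 1997

1 year after 1995-09-04 is September 4, 1996.
Tolling adds 161 days: September 4, 1996 + 161 days = February 12, 1997.
From May 11, 1996 through July 2, 1996 inclusive is 53 days; tolling adds 53 days: February 12, 1997 + 53 days = April 6, 1997.
April 6, 1997 is Sunday. The next qualifying day is April 7, 1997.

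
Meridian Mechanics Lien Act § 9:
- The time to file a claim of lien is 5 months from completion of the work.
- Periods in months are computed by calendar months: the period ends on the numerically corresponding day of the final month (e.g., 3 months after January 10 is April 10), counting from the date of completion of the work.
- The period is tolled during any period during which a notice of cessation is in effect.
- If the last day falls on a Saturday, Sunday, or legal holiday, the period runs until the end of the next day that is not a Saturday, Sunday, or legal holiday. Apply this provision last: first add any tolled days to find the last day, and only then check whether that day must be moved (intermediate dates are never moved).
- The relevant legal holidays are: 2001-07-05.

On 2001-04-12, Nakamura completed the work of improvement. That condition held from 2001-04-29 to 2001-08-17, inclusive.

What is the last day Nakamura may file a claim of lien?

January 1, 2002

5 months after 2001-04-12 is September 12, 2001.
From April 29, 2001 through August 17, 2001 inclusive is 111 days; tolling adds 111 days: September 12, 2001 + 111 days = January 1, 2002.
January 1, 2002 is a Tuesday and not a legal holiday, so no extension applies.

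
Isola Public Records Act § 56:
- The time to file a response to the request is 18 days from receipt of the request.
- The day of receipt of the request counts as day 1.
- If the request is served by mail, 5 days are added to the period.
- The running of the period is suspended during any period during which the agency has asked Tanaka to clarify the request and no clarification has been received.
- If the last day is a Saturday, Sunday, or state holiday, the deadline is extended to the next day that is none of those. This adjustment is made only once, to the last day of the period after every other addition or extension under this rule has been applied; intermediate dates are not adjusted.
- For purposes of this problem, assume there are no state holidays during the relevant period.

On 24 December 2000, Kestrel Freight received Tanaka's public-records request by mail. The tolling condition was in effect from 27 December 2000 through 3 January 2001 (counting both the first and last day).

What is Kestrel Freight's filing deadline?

Counting 24 December 2000 as day 1, day 18 is January 10, 2001.
Service was by mail, adding 5 days: January 10, 2001 + 5 days = January 15, 2001.
From December 27, 2000 through January 3, 2001 inclusive is 8 days; tolling adds 8 days: January 15, 2001 + 8 days = January 23, 2001.
January 23, 2001 is a Tuesday and not a state holiday, so no extension applies.

January 23, 2001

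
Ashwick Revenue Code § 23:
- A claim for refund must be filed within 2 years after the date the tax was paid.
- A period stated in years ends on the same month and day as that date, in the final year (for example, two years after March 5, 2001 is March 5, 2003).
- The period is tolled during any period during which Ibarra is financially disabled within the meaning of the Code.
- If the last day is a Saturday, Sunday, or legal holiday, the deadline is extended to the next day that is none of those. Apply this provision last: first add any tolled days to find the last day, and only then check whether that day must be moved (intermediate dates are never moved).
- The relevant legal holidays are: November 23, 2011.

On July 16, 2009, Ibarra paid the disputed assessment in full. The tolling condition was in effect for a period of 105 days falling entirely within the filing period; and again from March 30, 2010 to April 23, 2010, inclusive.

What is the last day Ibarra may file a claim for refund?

November 24, 2011

2 years after July 16, 2009 is July 16, 2011.
Tolling adds 105 days: July 16, 2011 + 105 days = October 29, 2011.
From March 30, 2010 through April 23, 2010 inclusive is 25 days; tolling adds 25 days: October 29, 2011 + 25 days = November 23, 2011.
November 23, 2011 is a listed holiday. The next qualifying day is November 24, 2011.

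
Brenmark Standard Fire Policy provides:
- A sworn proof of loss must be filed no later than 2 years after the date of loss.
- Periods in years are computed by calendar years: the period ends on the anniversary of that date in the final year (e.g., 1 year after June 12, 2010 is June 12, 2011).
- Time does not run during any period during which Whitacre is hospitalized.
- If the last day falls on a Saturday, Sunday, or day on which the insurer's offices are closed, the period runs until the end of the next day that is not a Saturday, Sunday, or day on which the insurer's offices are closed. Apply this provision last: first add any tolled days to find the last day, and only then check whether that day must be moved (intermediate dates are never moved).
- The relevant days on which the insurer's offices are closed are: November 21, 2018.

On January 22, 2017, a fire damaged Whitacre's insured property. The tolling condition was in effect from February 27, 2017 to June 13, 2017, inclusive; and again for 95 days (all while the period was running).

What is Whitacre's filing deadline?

2 years after January 22, 2017 is January 22, 2019.
From February 27, 2017 through June 13, 2017 inclusive is 107 days; tolling adds 107 days: January 22, 2019 + 107 days = May 9, 2019.
Tolling adds 95 days: May 9, 2019 + 95 days = August 12, 2019.
August 12, 2019 is a Monday and not a day on which the insurer's offices are closed, so no extension applies.

August 12, 2019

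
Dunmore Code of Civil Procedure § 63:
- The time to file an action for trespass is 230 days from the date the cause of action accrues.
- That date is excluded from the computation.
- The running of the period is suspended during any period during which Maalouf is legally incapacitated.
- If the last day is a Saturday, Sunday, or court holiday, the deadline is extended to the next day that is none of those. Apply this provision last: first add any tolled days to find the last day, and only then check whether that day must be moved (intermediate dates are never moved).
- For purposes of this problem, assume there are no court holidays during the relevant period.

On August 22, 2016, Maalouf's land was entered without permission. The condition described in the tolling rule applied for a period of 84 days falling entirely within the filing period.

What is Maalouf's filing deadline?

July 3, 2017

230 days after August 22, 2016 is April 9, 2017.
Tolling adds 84 days: April 9, 2017 + 84 days = July 2, 2017.
July 2, 2017 is Sunday. The next qualifying day is July 3, 2017.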